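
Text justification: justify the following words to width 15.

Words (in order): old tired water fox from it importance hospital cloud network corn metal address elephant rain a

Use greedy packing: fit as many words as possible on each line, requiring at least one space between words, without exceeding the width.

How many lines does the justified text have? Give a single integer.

Line 1: ['old', 'tired', 'water'] (min_width=15, slack=0)
Line 2: ['fox', 'from', 'it'] (min_width=11, slack=4)
Line 3: ['importance'] (min_width=10, slack=5)
Line 4: ['hospital', 'cloud'] (min_width=14, slack=1)
Line 5: ['network', 'corn'] (min_width=12, slack=3)
Line 6: ['metal', 'address'] (min_width=13, slack=2)
Line 7: ['elephant', 'rain', 'a'] (min_width=15, slack=0)
Total lines: 7

Answer: 7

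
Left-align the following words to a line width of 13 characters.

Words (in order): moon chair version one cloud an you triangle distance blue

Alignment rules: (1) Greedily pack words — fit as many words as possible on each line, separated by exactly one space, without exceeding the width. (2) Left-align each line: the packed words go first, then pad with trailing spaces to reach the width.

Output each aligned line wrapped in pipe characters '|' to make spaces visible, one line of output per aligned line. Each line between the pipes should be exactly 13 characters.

Answer: |moon chair   |
|version one  |
|cloud an you |
|triangle     |
|distance blue|

Derivation:
Line 1: ['moon', 'chair'] (min_width=10, slack=3)
Line 2: ['version', 'one'] (min_width=11, slack=2)
Line 3: ['cloud', 'an', 'you'] (min_width=12, slack=1)
Line 4: ['triangle'] (min_width=8, slack=5)
Line 5: ['distance', 'blue'] (min_width=13, slack=0)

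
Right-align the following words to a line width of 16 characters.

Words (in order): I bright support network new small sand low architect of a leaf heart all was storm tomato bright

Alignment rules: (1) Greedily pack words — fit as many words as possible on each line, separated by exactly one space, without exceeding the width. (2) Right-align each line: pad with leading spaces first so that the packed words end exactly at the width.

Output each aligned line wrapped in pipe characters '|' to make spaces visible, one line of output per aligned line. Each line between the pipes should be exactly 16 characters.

Answer: |I bright support|
|     network new|
|  small sand low|
|  architect of a|
|  leaf heart all|
|was storm tomato|
|          bright|

Derivation:
Line 1: ['I', 'bright', 'support'] (min_width=16, slack=0)
Line 2: ['network', 'new'] (min_width=11, slack=5)
Line 3: ['small', 'sand', 'low'] (min_width=14, slack=2)
Line 4: ['architect', 'of', 'a'] (min_width=14, slack=2)
Line 5: ['leaf', 'heart', 'all'] (min_width=14, slack=2)
Line 6: ['was', 'storm', 'tomato'] (min_width=16, slack=0)
Line 7: ['bright'] (min_width=6, slack=10)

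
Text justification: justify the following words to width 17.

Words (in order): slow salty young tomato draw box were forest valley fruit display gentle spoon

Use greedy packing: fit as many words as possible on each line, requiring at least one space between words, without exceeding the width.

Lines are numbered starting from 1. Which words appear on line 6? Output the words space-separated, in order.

Answer: spoon

Derivation:
Line 1: ['slow', 'salty', 'young'] (min_width=16, slack=1)
Line 2: ['tomato', 'draw', 'box'] (min_width=15, slack=2)
Line 3: ['were', 'forest'] (min_width=11, slack=6)
Line 4: ['valley', 'fruit'] (min_width=12, slack=5)
Line 5: ['display', 'gentle'] (min_width=14, slack=3)
Line 6: ['spoon'] (min_width=5, slack=12)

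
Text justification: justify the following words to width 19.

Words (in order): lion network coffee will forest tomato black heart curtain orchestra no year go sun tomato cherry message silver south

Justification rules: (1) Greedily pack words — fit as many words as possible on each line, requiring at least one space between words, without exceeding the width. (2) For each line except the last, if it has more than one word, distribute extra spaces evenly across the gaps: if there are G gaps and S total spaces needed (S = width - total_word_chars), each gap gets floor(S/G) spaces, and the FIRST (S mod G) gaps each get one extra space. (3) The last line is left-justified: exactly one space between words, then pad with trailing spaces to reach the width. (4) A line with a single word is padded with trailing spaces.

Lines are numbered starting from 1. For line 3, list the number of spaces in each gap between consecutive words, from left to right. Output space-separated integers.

Answer: 1 1

Derivation:
Line 1: ['lion', 'network', 'coffee'] (min_width=19, slack=0)
Line 2: ['will', 'forest', 'tomato'] (min_width=18, slack=1)
Line 3: ['black', 'heart', 'curtain'] (min_width=19, slack=0)
Line 4: ['orchestra', 'no', 'year'] (min_width=17, slack=2)
Line 5: ['go', 'sun', 'tomato'] (min_width=13, slack=6)
Line 6: ['cherry', 'message'] (min_width=14, slack=5)
Line 7: ['silver', 'south'] (min_width=12, slack=7)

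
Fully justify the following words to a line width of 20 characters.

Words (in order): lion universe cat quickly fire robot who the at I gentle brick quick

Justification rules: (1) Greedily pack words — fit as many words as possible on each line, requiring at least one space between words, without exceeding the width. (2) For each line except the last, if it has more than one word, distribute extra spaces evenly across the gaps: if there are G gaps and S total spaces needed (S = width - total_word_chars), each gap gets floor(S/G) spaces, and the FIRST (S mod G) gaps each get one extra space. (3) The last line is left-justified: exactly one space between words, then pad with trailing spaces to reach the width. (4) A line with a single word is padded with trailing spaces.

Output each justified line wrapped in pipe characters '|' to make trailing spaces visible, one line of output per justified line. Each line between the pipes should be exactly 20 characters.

Answer: |lion   universe  cat|
|quickly  fire  robot|
|who  the at I gentle|
|brick quick         |

Derivation:
Line 1: ['lion', 'universe', 'cat'] (min_width=17, slack=3)
Line 2: ['quickly', 'fire', 'robot'] (min_width=18, slack=2)
Line 3: ['who', 'the', 'at', 'I', 'gentle'] (min_width=19, slack=1)
Line 4: ['brick', 'quick'] (min_width=11, slack=9)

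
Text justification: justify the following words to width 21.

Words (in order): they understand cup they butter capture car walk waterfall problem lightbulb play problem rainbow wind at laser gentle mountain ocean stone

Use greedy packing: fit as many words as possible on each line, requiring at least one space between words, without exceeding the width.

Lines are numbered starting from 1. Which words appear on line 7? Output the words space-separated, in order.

Answer: mountain ocean stone

Derivation:
Line 1: ['they', 'understand', 'cup'] (min_width=19, slack=2)
Line 2: ['they', 'butter', 'capture'] (min_width=19, slack=2)
Line 3: ['car', 'walk', 'waterfall'] (min_width=18, slack=3)
Line 4: ['problem', 'lightbulb'] (min_width=17, slack=4)
Line 5: ['play', 'problem', 'rainbow'] (min_width=20, slack=1)
Line 6: ['wind', 'at', 'laser', 'gentle'] (min_width=20, slack=1)
Line 7: ['mountain', 'ocean', 'stone'] (min_width=20, slack=1)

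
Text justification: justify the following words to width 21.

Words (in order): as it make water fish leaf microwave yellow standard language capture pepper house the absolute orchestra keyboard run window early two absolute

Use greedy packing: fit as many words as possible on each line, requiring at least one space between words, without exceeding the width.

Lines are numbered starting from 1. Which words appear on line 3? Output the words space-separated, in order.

Answer: standard language

Derivation:
Line 1: ['as', 'it', 'make', 'water', 'fish'] (min_width=21, slack=0)
Line 2: ['leaf', 'microwave', 'yellow'] (min_width=21, slack=0)
Line 3: ['standard', 'language'] (min_width=17, slack=4)
Line 4: ['capture', 'pepper', 'house'] (min_width=20, slack=1)
Line 5: ['the', 'absolute'] (min_width=12, slack=9)
Line 6: ['orchestra', 'keyboard'] (min_width=18, slack=3)
Line 7: ['run', 'window', 'early', 'two'] (min_width=20, slack=1)
Line 8: ['absolute'] (min_width=8, slack=13)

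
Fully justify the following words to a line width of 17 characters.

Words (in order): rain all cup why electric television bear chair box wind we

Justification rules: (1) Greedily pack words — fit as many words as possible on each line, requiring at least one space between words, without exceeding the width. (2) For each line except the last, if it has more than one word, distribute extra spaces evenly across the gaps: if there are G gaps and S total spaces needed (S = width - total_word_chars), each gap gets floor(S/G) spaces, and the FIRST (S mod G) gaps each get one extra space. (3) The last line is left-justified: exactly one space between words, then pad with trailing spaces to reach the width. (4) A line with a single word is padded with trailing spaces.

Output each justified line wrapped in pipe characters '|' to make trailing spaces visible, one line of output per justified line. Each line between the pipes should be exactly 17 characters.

Answer: |rain  all cup why|
|electric         |
|television   bear|
|chair box wind we|

Derivation:
Line 1: ['rain', 'all', 'cup', 'why'] (min_width=16, slack=1)
Line 2: ['electric'] (min_width=8, slack=9)
Line 3: ['television', 'bear'] (min_width=15, slack=2)
Line 4: ['chair', 'box', 'wind', 'we'] (min_width=17, slack=0)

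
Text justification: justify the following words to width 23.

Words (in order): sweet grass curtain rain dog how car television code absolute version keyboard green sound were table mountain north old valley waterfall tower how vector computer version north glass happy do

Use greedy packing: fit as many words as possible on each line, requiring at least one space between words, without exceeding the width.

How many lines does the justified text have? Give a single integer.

Answer: 10

Derivation:
Line 1: ['sweet', 'grass', 'curtain'] (min_width=19, slack=4)
Line 2: ['rain', 'dog', 'how', 'car'] (min_width=16, slack=7)
Line 3: ['television', 'code'] (min_width=15, slack=8)
Line 4: ['absolute', 'version'] (min_width=16, slack=7)
Line 5: ['keyboard', 'green', 'sound'] (min_width=20, slack=3)
Line 6: ['were', 'table', 'mountain'] (min_width=19, slack=4)
Line 7: ['north', 'old', 'valley'] (min_width=16, slack=7)
Line 8: ['waterfall', 'tower', 'how'] (min_width=19, slack=4)
Line 9: ['vector', 'computer', 'version'] (min_width=23, slack=0)
Line 10: ['north', 'glass', 'happy', 'do'] (min_width=20, slack=3)
Total lines: 10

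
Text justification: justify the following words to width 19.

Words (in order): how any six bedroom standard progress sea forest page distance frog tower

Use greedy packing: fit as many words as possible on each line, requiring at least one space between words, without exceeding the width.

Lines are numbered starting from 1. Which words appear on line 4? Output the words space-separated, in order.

Line 1: ['how', 'any', 'six', 'bedroom'] (min_width=19, slack=0)
Line 2: ['standard', 'progress'] (min_width=17, slack=2)
Line 3: ['sea', 'forest', 'page'] (min_width=15, slack=4)
Line 4: ['distance', 'frog', 'tower'] (min_width=19, slack=0)

Answer: distance frog tower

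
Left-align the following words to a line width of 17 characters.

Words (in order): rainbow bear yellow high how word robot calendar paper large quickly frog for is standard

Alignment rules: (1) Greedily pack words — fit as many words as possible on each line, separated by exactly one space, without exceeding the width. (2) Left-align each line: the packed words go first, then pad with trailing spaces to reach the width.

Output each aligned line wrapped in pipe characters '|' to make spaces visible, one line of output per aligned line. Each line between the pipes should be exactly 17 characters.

Answer: |rainbow bear     |
|yellow high how  |
|word robot       |
|calendar paper   |
|large quickly    |
|frog for is      |
|standard         |

Derivation:
Line 1: ['rainbow', 'bear'] (min_width=12, slack=5)
Line 2: ['yellow', 'high', 'how'] (min_width=15, slack=2)
Line 3: ['word', 'robot'] (min_width=10, slack=7)
Line 4: ['calendar', 'paper'] (min_width=14, slack=3)
Line 5: ['large', 'quickly'] (min_width=13, slack=4)
Line 6: ['frog', 'for', 'is'] (min_width=11, slack=6)
Line 7: ['standard'] (min_width=8, slack=9)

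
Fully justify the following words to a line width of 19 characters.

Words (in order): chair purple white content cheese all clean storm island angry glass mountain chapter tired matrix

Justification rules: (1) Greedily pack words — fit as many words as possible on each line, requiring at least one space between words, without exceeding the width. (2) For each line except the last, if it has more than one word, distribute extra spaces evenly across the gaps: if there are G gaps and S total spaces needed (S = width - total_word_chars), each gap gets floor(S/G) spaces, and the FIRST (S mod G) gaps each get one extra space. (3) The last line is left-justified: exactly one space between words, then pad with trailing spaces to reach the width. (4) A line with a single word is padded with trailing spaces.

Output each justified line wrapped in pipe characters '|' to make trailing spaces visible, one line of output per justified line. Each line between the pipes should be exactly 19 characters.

Answer: |chair  purple white|
|content  cheese all|
|clean  storm island|
|angry         glass|
|mountain    chapter|
|tired matrix       |

Derivation:
Line 1: ['chair', 'purple', 'white'] (min_width=18, slack=1)
Line 2: ['content', 'cheese', 'all'] (min_width=18, slack=1)
Line 3: ['clean', 'storm', 'island'] (min_width=18, slack=1)
Line 4: ['angry', 'glass'] (min_width=11, slack=8)
Line 5: ['mountain', 'chapter'] (min_width=16, slack=3)
Line 6: ['tired', 'matrix'] (min_width=12, slack=7)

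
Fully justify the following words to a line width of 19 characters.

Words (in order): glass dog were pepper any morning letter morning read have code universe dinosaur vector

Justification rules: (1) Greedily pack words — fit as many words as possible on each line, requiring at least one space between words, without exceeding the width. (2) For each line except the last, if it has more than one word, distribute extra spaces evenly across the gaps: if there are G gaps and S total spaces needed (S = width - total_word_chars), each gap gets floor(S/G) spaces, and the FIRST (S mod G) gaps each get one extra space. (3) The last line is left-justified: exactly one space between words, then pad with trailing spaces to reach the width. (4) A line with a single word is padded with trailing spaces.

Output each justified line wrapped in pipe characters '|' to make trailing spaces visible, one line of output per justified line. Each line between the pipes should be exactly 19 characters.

Answer: |glass    dog   were|
|pepper  any morning|
|letter morning read|
|have  code universe|
|dinosaur vector    |

Derivation:
Line 1: ['glass', 'dog', 'were'] (min_width=14, slack=5)
Line 2: ['pepper', 'any', 'morning'] (min_width=18, slack=1)
Line 3: ['letter', 'morning', 'read'] (min_width=19, slack=0)
Line 4: ['have', 'code', 'universe'] (min_width=18, slack=1)
Line 5: ['dinosaur', 'vector'] (min_width=15, slack=4)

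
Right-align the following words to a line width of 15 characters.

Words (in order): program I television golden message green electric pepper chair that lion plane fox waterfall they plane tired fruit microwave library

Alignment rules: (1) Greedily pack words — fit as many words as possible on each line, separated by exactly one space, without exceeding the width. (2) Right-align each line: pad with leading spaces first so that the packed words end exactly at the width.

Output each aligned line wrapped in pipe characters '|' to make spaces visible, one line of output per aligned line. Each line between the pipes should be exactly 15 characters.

Line 1: ['program', 'I'] (min_width=9, slack=6)
Line 2: ['television'] (min_width=10, slack=5)
Line 3: ['golden', 'message'] (min_width=14, slack=1)
Line 4: ['green', 'electric'] (min_width=14, slack=1)
Line 5: ['pepper', 'chair'] (min_width=12, slack=3)
Line 6: ['that', 'lion', 'plane'] (min_width=15, slack=0)
Line 7: ['fox', 'waterfall'] (min_width=13, slack=2)
Line 8: ['they', 'plane'] (min_width=10, slack=5)
Line 9: ['tired', 'fruit'] (min_width=11, slack=4)
Line 10: ['microwave'] (min_width=9, slack=6)
Line 11: ['library'] (min_width=7, slack=8)

Answer: |      program I|
|     television|
| golden message|
| green electric|
|   pepper chair|
|that lion plane|
|  fox waterfall|
|     they plane|
|    tired fruit|
|      microwave|
|        library|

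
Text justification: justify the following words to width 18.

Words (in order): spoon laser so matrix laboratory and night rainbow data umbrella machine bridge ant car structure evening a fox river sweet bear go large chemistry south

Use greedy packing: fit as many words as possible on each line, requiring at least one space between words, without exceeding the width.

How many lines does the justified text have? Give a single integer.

Answer: 10

Derivation:
Line 1: ['spoon', 'laser', 'so'] (min_width=14, slack=4)
Line 2: ['matrix', 'laboratory'] (min_width=17, slack=1)
Line 3: ['and', 'night', 'rainbow'] (min_width=17, slack=1)
Line 4: ['data', 'umbrella'] (min_width=13, slack=5)
Line 5: ['machine', 'bridge', 'ant'] (min_width=18, slack=0)
Line 6: ['car', 'structure'] (min_width=13, slack=5)
Line 7: ['evening', 'a', 'fox'] (min_width=13, slack=5)
Line 8: ['river', 'sweet', 'bear'] (min_width=16, slack=2)
Line 9: ['go', 'large', 'chemistry'] (min_width=18, slack=0)
Line 10: ['south'] (min_width=5, slack=13)
Total lines: 10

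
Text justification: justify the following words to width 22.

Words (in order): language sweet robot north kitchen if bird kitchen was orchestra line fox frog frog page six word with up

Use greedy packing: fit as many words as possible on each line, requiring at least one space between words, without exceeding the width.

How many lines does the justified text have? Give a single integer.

Line 1: ['language', 'sweet', 'robot'] (min_width=20, slack=2)
Line 2: ['north', 'kitchen', 'if', 'bird'] (min_width=21, slack=1)
Line 3: ['kitchen', 'was', 'orchestra'] (min_width=21, slack=1)
Line 4: ['line', 'fox', 'frog', 'frog'] (min_width=18, slack=4)
Line 5: ['page', 'six', 'word', 'with', 'up'] (min_width=21, slack=1)
Total lines: 5

Answer: 5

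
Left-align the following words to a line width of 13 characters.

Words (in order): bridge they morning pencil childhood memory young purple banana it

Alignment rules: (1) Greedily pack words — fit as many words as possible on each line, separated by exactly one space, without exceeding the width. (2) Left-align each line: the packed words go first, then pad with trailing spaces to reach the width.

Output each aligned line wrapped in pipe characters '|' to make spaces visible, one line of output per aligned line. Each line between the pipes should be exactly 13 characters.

Line 1: ['bridge', 'they'] (min_width=11, slack=2)
Line 2: ['morning'] (min_width=7, slack=6)
Line 3: ['pencil'] (min_width=6, slack=7)
Line 4: ['childhood'] (min_width=9, slack=4)
Line 5: ['memory', 'young'] (min_width=12, slack=1)
Line 6: ['purple', 'banana'] (min_width=13, slack=0)
Line 7: ['it'] (min_width=2, slack=11)

Answer: |bridge they  |
|morning      |
|pencil       |
|childhood    |
|memory young |
|purple banana|
|it           |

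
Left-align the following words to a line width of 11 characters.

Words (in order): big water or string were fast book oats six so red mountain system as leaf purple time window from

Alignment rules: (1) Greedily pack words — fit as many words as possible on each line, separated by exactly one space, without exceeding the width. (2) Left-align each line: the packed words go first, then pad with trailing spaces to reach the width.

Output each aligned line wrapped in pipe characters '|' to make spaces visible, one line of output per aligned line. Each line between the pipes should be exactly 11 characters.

Line 1: ['big', 'water'] (min_width=9, slack=2)
Line 2: ['or', 'string'] (min_width=9, slack=2)
Line 3: ['were', 'fast'] (min_width=9, slack=2)
Line 4: ['book', 'oats'] (min_width=9, slack=2)
Line 5: ['six', 'so', 'red'] (min_width=10, slack=1)
Line 6: ['mountain'] (min_width=8, slack=3)
Line 7: ['system', 'as'] (min_width=9, slack=2)
Line 8: ['leaf', 'purple'] (min_width=11, slack=0)
Line 9: ['time', 'window'] (min_width=11, slack=0)
Line 10: ['from'] (min_width=4, slack=7)

Answer: |big water  |
|or string  |
|were fast  |
|book oats  |
|six so red |
|mountain   |
|system as  |
|leaf purple|
|time window|
|from       |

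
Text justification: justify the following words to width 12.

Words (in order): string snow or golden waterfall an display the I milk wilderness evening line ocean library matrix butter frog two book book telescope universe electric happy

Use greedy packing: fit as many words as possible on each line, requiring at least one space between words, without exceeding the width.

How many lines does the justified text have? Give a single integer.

Answer: 17

Derivation:
Line 1: ['string', 'snow'] (min_width=11, slack=1)
Line 2: ['or', 'golden'] (min_width=9, slack=3)
Line 3: ['waterfall', 'an'] (min_width=12, slack=0)
Line 4: ['display', 'the'] (min_width=11, slack=1)
Line 5: ['I', 'milk'] (min_width=6, slack=6)
Line 6: ['wilderness'] (min_width=10, slack=2)
Line 7: ['evening', 'line'] (min_width=12, slack=0)
Line 8: ['ocean'] (min_width=5, slack=7)
Line 9: ['library'] (min_width=7, slack=5)
Line 10: ['matrix'] (min_width=6, slack=6)
Line 11: ['butter', 'frog'] (min_width=11, slack=1)
Line 12: ['two', 'book'] (min_width=8, slack=4)
Line 13: ['book'] (min_width=4, slack=8)
Line 14: ['telescope'] (min_width=9, slack=3)
Line 15: ['universe'] (min_width=8, slack=4)
Line 16: ['electric'] (min_width=8, slack=4)
Line 17: ['happy'] (min_width=5, slack=7)
Total lines: 17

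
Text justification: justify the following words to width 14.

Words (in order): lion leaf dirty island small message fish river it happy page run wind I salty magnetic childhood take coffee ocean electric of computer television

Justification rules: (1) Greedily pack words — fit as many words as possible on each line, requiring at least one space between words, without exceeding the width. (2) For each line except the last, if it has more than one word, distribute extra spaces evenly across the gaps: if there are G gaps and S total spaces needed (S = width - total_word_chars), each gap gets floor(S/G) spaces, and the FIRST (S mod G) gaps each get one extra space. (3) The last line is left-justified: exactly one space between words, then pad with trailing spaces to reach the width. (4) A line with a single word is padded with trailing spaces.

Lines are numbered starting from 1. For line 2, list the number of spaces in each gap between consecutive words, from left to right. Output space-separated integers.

Line 1: ['lion', 'leaf'] (min_width=9, slack=5)
Line 2: ['dirty', 'island'] (min_width=12, slack=2)
Line 3: ['small', 'message'] (min_width=13, slack=1)
Line 4: ['fish', 'river', 'it'] (min_width=13, slack=1)
Line 5: ['happy', 'page', 'run'] (min_width=14, slack=0)
Line 6: ['wind', 'I', 'salty'] (min_width=12, slack=2)
Line 7: ['magnetic'] (min_width=8, slack=6)
Line 8: ['childhood', 'take'] (min_width=14, slack=0)
Line 9: ['coffee', 'ocean'] (min_width=12, slack=2)
Line 10: ['electric', 'of'] (min_width=11, slack=3)
Line 11: ['computer'] (min_width=8, slack=6)
Line 12: ['television'] (min_width=10, slack=4)

Answer: 3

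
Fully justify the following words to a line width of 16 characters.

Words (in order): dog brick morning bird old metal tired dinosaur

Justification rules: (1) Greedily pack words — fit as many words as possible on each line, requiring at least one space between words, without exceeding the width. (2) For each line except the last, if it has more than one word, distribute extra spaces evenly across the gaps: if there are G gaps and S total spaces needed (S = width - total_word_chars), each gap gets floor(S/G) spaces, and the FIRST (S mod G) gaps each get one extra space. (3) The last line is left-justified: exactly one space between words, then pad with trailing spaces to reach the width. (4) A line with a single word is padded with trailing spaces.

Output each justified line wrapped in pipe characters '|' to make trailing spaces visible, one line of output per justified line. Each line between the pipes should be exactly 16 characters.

Answer: |dog        brick|
|morning bird old|
|metal      tired|
|dinosaur        |

Derivation:
Line 1: ['dog', 'brick'] (min_width=9, slack=7)
Line 2: ['morning', 'bird', 'old'] (min_width=16, slack=0)
Line 3: ['metal', 'tired'] (min_width=11, slack=5)
Line 4: ['dinosaur'] (min_width=8, slack=8)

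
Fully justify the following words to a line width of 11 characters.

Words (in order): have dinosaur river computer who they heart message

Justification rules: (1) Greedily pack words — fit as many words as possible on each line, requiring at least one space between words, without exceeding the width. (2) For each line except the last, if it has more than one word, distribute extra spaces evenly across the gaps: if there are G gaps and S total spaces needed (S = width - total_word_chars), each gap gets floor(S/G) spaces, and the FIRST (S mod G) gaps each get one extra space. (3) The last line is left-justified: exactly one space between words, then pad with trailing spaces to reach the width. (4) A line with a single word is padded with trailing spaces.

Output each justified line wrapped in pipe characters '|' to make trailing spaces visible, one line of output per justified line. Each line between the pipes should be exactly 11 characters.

Line 1: ['have'] (min_width=4, slack=7)
Line 2: ['dinosaur'] (min_width=8, slack=3)
Line 3: ['river'] (min_width=5, slack=6)
Line 4: ['computer'] (min_width=8, slack=3)
Line 5: ['who', 'they'] (min_width=8, slack=3)
Line 6: ['heart'] (min_width=5, slack=6)
Line 7: ['message'] (min_width=7, slack=4)

Answer: |have       |
|dinosaur   |
|river      |
|computer   |
|who    they|
|heart      |
|message    |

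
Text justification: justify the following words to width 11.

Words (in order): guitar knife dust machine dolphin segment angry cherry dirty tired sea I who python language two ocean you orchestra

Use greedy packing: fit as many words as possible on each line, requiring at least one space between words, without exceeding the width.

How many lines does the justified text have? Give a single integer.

Answer: 14

Derivation:
Line 1: ['guitar'] (min_width=6, slack=5)
Line 2: ['knife', 'dust'] (min_width=10, slack=1)
Line 3: ['machine'] (min_width=7, slack=4)
Line 4: ['dolphin'] (min_width=7, slack=4)
Line 5: ['segment'] (min_width=7, slack=4)
Line 6: ['angry'] (min_width=5, slack=6)
Line 7: ['cherry'] (min_width=6, slack=5)
Line 8: ['dirty', 'tired'] (min_width=11, slack=0)
Line 9: ['sea', 'I', 'who'] (min_width=9, slack=2)
Line 10: ['python'] (min_width=6, slack=5)
Line 11: ['language'] (min_width=8, slack=3)
Line 12: ['two', 'ocean'] (min_width=9, slack=2)
Line 13: ['you'] (min_width=3, slack=8)
Line 14: ['orchestra'] (min_width=9, slack=2)
Total lines: 14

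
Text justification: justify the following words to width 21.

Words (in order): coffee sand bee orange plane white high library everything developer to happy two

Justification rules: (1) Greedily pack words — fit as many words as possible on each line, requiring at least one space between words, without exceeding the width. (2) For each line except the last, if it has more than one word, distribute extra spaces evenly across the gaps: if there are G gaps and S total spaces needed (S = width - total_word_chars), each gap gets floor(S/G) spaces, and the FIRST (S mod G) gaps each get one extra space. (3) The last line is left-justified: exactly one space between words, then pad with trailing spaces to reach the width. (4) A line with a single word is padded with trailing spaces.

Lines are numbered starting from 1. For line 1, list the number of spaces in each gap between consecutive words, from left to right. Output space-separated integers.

Line 1: ['coffee', 'sand', 'bee'] (min_width=15, slack=6)
Line 2: ['orange', 'plane', 'white'] (min_width=18, slack=3)
Line 3: ['high', 'library'] (min_width=12, slack=9)
Line 4: ['everything', 'developer'] (min_width=20, slack=1)
Line 5: ['to', 'happy', 'two'] (min_width=12, slack=9)

Answer: 4 4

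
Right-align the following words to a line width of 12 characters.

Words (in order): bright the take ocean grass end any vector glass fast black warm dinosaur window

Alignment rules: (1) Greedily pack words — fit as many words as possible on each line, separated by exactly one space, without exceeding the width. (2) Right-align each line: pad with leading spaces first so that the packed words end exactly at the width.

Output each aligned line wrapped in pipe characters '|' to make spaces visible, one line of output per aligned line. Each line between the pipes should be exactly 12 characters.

Answer: |  bright the|
|  take ocean|
|   grass end|
|  any vector|
|  glass fast|
|  black warm|
|    dinosaur|
|      window|

Derivation:
Line 1: ['bright', 'the'] (min_width=10, slack=2)
Line 2: ['take', 'ocean'] (min_width=10, slack=2)
Line 3: ['grass', 'end'] (min_width=9, slack=3)
Line 4: ['any', 'vector'] (min_width=10, slack=2)
Line 5: ['glass', 'fast'] (min_width=10, slack=2)
Line 6: ['black', 'warm'] (min_width=10, slack=2)
Line 7: ['dinosaur'] (min_width=8, slack=4)
Line 8: ['window'] (min_width=6, slack=6)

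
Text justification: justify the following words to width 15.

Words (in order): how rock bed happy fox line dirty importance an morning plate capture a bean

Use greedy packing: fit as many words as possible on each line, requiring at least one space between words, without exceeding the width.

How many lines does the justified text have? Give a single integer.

Line 1: ['how', 'rock', 'bed'] (min_width=12, slack=3)
Line 2: ['happy', 'fox', 'line'] (min_width=14, slack=1)
Line 3: ['dirty'] (min_width=5, slack=10)
Line 4: ['importance', 'an'] (min_width=13, slack=2)
Line 5: ['morning', 'plate'] (min_width=13, slack=2)
Line 6: ['capture', 'a', 'bean'] (min_width=14, slack=1)
Total lines: 6

Answer: 6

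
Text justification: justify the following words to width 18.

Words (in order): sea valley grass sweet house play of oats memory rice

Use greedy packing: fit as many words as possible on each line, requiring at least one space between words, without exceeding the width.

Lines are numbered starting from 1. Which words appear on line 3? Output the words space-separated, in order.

Line 1: ['sea', 'valley', 'grass'] (min_width=16, slack=2)
Line 2: ['sweet', 'house', 'play'] (min_width=16, slack=2)
Line 3: ['of', 'oats', 'memory'] (min_width=14, slack=4)
Line 4: ['rice'] (min_width=4, slack=14)

Answer: of oats memory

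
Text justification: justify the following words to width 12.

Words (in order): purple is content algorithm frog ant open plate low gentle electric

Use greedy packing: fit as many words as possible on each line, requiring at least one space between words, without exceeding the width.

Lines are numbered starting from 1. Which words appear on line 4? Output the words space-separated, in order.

Answer: frog ant

Derivation:
Line 1: ['purple', 'is'] (min_width=9, slack=3)
Line 2: ['content'] (min_width=7, slack=5)
Line 3: ['algorithm'] (min_width=9, slack=3)
Line 4: ['frog', 'ant'] (min_width=8, slack=4)
Line 5: ['open', 'plate'] (min_width=10, slack=2)
Line 6: ['low', 'gentle'] (min_width=10, slack=2)
Line 7: ['electric'] (min_width=8, slack=4)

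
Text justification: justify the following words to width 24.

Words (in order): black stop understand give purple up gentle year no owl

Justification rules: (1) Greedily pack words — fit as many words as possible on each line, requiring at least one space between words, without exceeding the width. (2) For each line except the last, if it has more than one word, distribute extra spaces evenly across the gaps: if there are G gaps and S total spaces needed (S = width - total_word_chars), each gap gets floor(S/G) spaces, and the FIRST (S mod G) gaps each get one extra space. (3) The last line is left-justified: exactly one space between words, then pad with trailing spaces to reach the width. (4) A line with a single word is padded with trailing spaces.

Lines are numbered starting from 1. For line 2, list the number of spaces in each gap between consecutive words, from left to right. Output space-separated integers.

Line 1: ['black', 'stop', 'understand'] (min_width=21, slack=3)
Line 2: ['give', 'purple', 'up', 'gentle'] (min_width=21, slack=3)
Line 3: ['year', 'no', 'owl'] (min_width=11, slack=13)

Answer: 2 2 2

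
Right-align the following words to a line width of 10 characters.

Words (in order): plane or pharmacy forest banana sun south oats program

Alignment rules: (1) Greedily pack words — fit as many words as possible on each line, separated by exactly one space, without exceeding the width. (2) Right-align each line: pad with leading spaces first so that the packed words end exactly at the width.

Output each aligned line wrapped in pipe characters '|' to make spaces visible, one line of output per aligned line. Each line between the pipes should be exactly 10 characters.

Answer: |  plane or|
|  pharmacy|
|    forest|
|banana sun|
|south oats|
|   program|

Derivation:
Line 1: ['plane', 'or'] (min_width=8, slack=2)
Line 2: ['pharmacy'] (min_width=8, slack=2)
Line 3: ['forest'] (min_width=6, slack=4)
Line 4: ['banana', 'sun'] (min_width=10, slack=0)
Line 5: ['south', 'oats'] (min_width=10, slack=0)
Line 6: ['program'] (min_width=7, slack=3)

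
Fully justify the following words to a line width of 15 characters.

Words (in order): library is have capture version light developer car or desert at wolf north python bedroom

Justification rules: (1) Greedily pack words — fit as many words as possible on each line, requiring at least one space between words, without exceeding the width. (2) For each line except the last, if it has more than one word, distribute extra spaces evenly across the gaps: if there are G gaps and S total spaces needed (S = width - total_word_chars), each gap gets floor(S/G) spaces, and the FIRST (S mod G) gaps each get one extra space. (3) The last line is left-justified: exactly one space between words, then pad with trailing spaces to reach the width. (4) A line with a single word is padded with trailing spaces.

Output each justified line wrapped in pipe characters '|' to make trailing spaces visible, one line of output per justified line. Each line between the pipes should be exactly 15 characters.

Answer: |library is have|
|capture version|
|light developer|
|car  or  desert|
|at  wolf  north|
|python bedroom |

Derivation:
Line 1: ['library', 'is', 'have'] (min_width=15, slack=0)
Line 2: ['capture', 'version'] (min_width=15, slack=0)
Line 3: ['light', 'developer'] (min_width=15, slack=0)
Line 4: ['car', 'or', 'desert'] (min_width=13, slack=2)
Line 5: ['at', 'wolf', 'north'] (min_width=13, slack=2)
Line 6: ['python', 'bedroom'] (min_width=14, slack=1)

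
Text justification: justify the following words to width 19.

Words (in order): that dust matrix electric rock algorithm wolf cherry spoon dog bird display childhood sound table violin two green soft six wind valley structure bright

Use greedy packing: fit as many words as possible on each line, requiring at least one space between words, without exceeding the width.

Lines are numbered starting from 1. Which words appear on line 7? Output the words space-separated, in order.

Answer: table violin two

Derivation:
Line 1: ['that', 'dust', 'matrix'] (min_width=16, slack=3)
Line 2: ['electric', 'rock'] (min_width=13, slack=6)
Line 3: ['algorithm', 'wolf'] (min_width=14, slack=5)
Line 4: ['cherry', 'spoon', 'dog'] (min_width=16, slack=3)
Line 5: ['bird', 'display'] (min_width=12, slack=7)
Line 6: ['childhood', 'sound'] (min_width=15, slack=4)
Line 7: ['table', 'violin', 'two'] (min_width=16, slack=3)
Line 8: ['green', 'soft', 'six', 'wind'] (min_width=19, slack=0)
Line 9: ['valley', 'structure'] (min_width=16, slack=3)
Line 10: ['bright'] (min_width=6, slack=13)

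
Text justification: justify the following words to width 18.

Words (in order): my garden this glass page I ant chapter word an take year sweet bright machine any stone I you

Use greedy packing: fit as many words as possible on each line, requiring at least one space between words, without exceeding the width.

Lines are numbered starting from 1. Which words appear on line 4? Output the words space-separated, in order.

Line 1: ['my', 'garden', 'this'] (min_width=14, slack=4)
Line 2: ['glass', 'page', 'I', 'ant'] (min_width=16, slack=2)
Line 3: ['chapter', 'word', 'an'] (min_width=15, slack=3)
Line 4: ['take', 'year', 'sweet'] (min_width=15, slack=3)
Line 5: ['bright', 'machine', 'any'] (min_width=18, slack=0)
Line 6: ['stone', 'I', 'you'] (min_width=11, slack=7)

Answer: take year sweet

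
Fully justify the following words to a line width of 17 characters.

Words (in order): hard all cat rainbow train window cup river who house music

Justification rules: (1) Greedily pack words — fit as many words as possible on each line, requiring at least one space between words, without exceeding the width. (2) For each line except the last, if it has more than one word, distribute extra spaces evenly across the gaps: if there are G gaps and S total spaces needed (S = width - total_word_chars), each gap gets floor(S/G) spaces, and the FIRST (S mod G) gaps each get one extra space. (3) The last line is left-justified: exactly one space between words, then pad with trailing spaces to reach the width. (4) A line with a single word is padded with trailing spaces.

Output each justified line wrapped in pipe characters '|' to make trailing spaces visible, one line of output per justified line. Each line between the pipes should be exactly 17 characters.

Line 1: ['hard', 'all', 'cat'] (min_width=12, slack=5)
Line 2: ['rainbow', 'train'] (min_width=13, slack=4)
Line 3: ['window', 'cup', 'river'] (min_width=16, slack=1)
Line 4: ['who', 'house', 'music'] (min_width=15, slack=2)

Answer: |hard    all   cat|
|rainbow     train|
|window  cup river|
|who house music  |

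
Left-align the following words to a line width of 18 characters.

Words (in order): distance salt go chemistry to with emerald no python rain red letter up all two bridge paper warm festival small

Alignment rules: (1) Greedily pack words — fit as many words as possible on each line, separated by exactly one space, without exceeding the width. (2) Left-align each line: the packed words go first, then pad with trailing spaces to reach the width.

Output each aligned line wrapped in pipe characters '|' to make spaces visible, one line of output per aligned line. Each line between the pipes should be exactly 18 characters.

Line 1: ['distance', 'salt', 'go'] (min_width=16, slack=2)
Line 2: ['chemistry', 'to', 'with'] (min_width=17, slack=1)
Line 3: ['emerald', 'no', 'python'] (min_width=17, slack=1)
Line 4: ['rain', 'red', 'letter', 'up'] (min_width=18, slack=0)
Line 5: ['all', 'two', 'bridge'] (min_width=14, slack=4)
Line 6: ['paper', 'warm'] (min_width=10, slack=8)
Line 7: ['festival', 'small'] (min_width=14, slack=4)

Answer: |distance salt go  |
|chemistry to with |
|emerald no python |
|rain red letter up|
|all two bridge    |
|paper warm        |
|festival small    |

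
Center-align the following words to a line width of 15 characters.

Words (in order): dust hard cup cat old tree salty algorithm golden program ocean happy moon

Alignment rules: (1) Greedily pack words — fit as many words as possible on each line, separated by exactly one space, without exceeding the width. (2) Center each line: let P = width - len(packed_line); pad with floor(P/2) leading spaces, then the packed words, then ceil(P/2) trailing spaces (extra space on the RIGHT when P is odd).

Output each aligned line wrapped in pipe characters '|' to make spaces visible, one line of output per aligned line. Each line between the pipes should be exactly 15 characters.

Line 1: ['dust', 'hard', 'cup'] (min_width=13, slack=2)
Line 2: ['cat', 'old', 'tree'] (min_width=12, slack=3)
Line 3: ['salty', 'algorithm'] (min_width=15, slack=0)
Line 4: ['golden', 'program'] (min_width=14, slack=1)
Line 5: ['ocean', 'happy'] (min_width=11, slack=4)
Line 6: ['moon'] (min_width=4, slack=11)

Answer: | dust hard cup |
| cat old tree  |
|salty algorithm|
|golden program |
|  ocean happy  |
|     moon      |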